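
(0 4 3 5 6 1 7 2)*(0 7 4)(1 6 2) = (1 4 3 5 2 7)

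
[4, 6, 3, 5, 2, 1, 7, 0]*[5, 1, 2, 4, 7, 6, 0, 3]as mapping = [0→7, 1→0, 2→4, 3→6, 4→2, 5→1, 6→3, 7→5]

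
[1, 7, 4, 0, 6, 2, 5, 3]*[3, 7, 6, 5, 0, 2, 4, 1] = [7, 1, 0, 3, 4, 6, 2, 5]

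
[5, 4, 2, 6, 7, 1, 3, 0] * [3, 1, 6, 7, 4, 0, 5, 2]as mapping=[0→0, 1→4, 2→6, 3→5, 4→2, 5→1, 6→7, 7→3]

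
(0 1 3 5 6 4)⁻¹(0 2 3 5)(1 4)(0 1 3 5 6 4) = (0 3)(1 2 5 6)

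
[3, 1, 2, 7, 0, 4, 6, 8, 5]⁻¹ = [4, 1, 2, 0, 5, 8, 6, 3, 7]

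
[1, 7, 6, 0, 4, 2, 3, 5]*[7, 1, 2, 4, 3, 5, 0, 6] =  [1, 6, 0, 7, 3, 2, 4, 5] 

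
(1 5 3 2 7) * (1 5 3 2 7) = (1 3 7 5 2)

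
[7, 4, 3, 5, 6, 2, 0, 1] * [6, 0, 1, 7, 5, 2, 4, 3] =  [3, 5, 7, 2, 4, 1, 6, 0]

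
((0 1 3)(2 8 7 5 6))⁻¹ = (0 3 1)(2 6 5 7 8)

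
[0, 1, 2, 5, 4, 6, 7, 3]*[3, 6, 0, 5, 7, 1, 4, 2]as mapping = [0→3, 1→6, 2→0, 3→1, 4→7, 5→4, 6→2, 7→5]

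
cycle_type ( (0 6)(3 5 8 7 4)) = 2.5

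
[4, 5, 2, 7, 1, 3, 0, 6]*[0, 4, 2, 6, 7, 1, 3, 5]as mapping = [0→7, 1→1, 2→2, 3→5, 4→4, 5→6, 6→0, 7→3]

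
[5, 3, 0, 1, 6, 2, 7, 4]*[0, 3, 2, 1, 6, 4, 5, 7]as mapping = [0→4, 1→1, 2→0, 3→3, 4→5, 5→2, 6→7, 7→6]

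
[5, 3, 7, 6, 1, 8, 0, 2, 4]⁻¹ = [6, 4, 7, 1, 8, 0, 3, 2, 5]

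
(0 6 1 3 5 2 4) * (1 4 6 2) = (0 2 6 4)(1 3 5)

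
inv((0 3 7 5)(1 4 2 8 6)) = (0 5 7 3)(1 6 8 2 4)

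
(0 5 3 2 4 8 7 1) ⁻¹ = (0 1 7 8 4 2 3 5) 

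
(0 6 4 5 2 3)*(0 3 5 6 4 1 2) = (0 4 6 1 2 5)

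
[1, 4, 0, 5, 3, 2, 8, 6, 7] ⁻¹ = [2, 0, 5, 4, 1, 3, 7, 8, 6] 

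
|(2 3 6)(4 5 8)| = 3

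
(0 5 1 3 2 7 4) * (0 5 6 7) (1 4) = (0 6 7 1 3 2) (4 5) 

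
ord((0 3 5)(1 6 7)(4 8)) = 6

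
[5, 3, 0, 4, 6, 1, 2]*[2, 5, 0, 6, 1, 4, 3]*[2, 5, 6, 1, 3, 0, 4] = [3, 4, 6, 5, 1, 0, 2]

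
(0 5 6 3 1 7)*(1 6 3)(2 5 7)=(0 7)(1 2 5 3 6)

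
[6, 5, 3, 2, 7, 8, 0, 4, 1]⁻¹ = [6, 8, 3, 2, 7, 1, 0, 4, 5]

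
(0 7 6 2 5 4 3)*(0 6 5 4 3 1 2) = (0 7 5 3 6)(1 2 4)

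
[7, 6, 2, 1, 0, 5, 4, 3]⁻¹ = [4, 3, 2, 7, 6, 5, 1, 0]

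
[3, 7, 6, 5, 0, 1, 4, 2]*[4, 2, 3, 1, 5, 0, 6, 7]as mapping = [0→1, 1→7, 2→6, 3→0, 4→4, 5→2, 6→5, 7→3]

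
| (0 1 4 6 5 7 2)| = 7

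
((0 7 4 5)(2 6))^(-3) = (0 7 4 5)(2 6)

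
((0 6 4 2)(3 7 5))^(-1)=(0 2 4 6)(3 5 7)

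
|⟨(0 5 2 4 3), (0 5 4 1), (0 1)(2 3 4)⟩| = 720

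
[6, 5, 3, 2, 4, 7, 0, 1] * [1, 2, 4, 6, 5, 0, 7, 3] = [7, 0, 6, 4, 5, 3, 1, 2]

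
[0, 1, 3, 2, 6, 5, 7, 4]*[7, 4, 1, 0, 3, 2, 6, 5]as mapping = [0→7, 1→4, 2→0, 3→1, 4→6, 5→2, 6→5, 7→3]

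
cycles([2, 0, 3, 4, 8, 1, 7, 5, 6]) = (0 2 3 4 8 6 7 5 1)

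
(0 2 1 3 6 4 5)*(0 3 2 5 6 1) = (0 5 3 1 2) (4 6) 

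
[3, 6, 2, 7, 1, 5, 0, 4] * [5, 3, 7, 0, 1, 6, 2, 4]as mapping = [0→0, 1→2, 2→7, 3→4, 4→3, 5→6, 6→5, 7→1]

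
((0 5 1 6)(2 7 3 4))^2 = (0 1)(2 3)(4 7)(5 6)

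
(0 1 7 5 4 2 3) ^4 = (0 4 1 2 7 3 5) 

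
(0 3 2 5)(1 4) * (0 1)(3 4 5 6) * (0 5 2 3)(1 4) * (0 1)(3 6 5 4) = (1 2 5 3 6)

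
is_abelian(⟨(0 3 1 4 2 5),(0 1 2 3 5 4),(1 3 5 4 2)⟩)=no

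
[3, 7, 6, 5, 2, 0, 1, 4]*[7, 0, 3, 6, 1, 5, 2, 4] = [6, 4, 2, 5, 3, 7, 0, 1]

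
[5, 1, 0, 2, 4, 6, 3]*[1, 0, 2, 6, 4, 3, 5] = [3, 0, 1, 2, 4, 5, 6]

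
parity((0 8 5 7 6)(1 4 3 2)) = odd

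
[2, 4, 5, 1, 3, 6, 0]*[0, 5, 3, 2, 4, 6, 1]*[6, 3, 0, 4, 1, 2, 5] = [4, 1, 5, 2, 0, 3, 6]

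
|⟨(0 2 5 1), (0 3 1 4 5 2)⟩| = 120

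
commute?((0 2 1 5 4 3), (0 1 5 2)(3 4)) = no:(0 2 1 5 4 3)*(0 1 5 2)(3 4) = (1 2 5 3), (0 1 5 2)(3 4)*(0 2 1 5 4 3) = (0 5 1 4)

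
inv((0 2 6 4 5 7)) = (0 7 5 4 6 2)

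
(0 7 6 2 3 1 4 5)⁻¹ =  (0 5 4 1 3 2 6 7)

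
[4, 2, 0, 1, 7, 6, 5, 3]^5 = [2, 3, 1, 7, 0, 6, 5, 4]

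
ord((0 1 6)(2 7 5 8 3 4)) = 6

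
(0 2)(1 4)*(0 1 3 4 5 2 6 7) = (0 6 7)(1 5 2)(3 4)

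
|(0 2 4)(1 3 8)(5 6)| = 6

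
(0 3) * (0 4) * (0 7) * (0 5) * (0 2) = (0 3 4 7 5 2)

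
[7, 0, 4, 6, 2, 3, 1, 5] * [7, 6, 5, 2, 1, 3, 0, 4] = [4, 7, 1, 0, 5, 2, 6, 3]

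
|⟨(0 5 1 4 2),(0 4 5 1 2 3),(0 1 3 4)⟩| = 720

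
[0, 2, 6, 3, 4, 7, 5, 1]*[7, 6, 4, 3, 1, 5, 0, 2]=[7, 4, 0, 3, 1, 2, 5, 6]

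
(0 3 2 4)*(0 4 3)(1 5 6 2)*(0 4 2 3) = (0 4 2)(1 5 6 3)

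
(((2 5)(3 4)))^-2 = ()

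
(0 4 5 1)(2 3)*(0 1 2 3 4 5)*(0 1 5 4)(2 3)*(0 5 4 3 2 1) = (0 3 1 4)(2 5)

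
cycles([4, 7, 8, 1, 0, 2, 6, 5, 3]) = (0 4) (1 7 5 2 8 3) 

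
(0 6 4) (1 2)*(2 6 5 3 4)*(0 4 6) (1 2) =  (0 5 3 6 1) 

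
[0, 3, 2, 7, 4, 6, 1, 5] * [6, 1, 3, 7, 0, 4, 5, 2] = [6, 7, 3, 2, 0, 5, 1, 4]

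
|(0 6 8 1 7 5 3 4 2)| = 9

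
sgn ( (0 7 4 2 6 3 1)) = 1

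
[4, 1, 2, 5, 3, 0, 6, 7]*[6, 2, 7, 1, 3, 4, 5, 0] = [3, 2, 7, 4, 1, 6, 5, 0]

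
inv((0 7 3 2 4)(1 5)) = (0 4 2 3 7)(1 5)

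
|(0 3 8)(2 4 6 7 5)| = 15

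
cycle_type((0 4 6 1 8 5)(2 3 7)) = 3.6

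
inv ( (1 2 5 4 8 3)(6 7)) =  (1 3 8 4 5 2)(6 7)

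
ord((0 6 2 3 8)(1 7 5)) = 15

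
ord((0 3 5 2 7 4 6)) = 7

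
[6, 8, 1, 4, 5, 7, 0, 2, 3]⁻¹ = [6, 2, 7, 8, 3, 4, 0, 5, 1]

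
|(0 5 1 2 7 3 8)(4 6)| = 14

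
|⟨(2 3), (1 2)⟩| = 6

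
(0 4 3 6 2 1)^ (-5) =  (0 4 3 6 2 1)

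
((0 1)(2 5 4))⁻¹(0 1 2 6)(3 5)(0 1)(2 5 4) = (0 5 6 1)(3 4)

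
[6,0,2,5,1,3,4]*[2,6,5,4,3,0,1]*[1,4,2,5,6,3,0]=[4,2,3,1,0,6,5]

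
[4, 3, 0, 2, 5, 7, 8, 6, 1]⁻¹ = [2, 8, 3, 1, 0, 4, 7, 5, 6]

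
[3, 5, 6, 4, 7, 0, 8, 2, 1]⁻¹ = [5, 8, 7, 0, 3, 1, 2, 4, 6]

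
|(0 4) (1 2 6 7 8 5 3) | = 14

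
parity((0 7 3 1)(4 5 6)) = odd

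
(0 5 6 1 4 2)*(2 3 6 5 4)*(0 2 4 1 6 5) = (0 1 4 3 5)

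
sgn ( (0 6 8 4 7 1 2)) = 1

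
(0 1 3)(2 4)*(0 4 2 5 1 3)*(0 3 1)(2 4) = (0 1 3 2 4 5)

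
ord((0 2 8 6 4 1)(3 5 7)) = 6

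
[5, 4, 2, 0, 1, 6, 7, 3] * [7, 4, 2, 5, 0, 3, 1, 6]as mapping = [0→3, 1→0, 2→2, 3→7, 4→4, 5→1, 6→6, 7→5]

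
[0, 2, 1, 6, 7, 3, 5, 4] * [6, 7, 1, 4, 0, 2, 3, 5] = [6, 1, 7, 3, 5, 4, 2, 0]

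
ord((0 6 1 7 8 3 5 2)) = 8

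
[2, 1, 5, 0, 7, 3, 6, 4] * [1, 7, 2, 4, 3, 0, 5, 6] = [2, 7, 0, 1, 6, 4, 5, 3]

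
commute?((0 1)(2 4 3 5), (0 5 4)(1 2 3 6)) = no:(0 1)(2 4 3 5)*(0 5 4)(1 2 3 6) = (0 2)(1 5 3 4 6), (0 5 4)(1 2 3 6)*(0 1)(2 4 3 5) = (0 2 5 3 6)(1 4)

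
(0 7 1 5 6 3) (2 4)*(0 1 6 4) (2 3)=(0 7 6 2) (1 5 4 3) 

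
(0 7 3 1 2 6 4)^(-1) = (0 4 6 2 1 3 7)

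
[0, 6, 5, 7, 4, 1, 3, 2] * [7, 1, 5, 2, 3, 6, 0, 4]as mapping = [0→7, 1→0, 2→6, 3→4, 4→3, 5→1, 6→2, 7→5]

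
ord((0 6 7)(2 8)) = 6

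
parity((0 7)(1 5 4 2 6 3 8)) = odd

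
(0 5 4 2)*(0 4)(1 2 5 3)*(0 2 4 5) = (0 3 1 4)(2 5)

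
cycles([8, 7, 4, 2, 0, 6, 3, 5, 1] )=(0 8 1 7 5 6 3 2 4)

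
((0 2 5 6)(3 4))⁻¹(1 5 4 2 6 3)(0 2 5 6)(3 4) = (0 4 1 6 3 5)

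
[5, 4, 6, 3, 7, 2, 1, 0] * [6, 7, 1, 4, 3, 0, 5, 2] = [0, 3, 5, 4, 2, 1, 7, 6]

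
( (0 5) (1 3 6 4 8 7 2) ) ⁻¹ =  (0 5) (1 2 7 8 4 6 3) 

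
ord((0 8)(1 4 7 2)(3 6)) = 4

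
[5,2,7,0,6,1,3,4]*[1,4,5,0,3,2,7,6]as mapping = [0→2,1→5,2→6,3→1,4→7,5→4,6→0,7→3]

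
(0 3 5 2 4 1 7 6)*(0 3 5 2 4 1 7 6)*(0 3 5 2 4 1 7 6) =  (0 2 7 3 4 6 5 1)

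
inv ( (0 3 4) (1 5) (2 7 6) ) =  (0 4 3) (1 5) (2 6 7) 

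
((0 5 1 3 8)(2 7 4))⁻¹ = (0 8 3 1 5)(2 4 7)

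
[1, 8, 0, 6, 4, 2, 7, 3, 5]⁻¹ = [2, 0, 5, 7, 4, 8, 3, 6, 1]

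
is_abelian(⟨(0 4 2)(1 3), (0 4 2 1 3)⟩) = no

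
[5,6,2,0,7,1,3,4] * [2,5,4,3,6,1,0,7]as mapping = [0→1,1→0,2→4,3→2,4→7,5→5,6→3,7→6]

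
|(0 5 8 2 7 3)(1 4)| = 6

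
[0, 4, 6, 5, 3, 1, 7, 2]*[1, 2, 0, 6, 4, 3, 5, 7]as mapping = [0→1, 1→4, 2→5, 3→3, 4→6, 5→2, 6→7, 7→0]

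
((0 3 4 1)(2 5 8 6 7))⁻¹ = (0 1 4 3)(2 7 6 8 5)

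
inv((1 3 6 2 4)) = (1 4 2 6 3)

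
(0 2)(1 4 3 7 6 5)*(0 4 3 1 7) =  (0 2 4 1 3)(5 7 6)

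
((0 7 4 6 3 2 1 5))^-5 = (0 6 1 7 3 5 4 2)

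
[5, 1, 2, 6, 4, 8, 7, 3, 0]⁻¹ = [8, 1, 2, 7, 4, 0, 3, 6, 5]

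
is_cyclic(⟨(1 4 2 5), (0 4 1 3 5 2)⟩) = no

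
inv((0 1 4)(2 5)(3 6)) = (0 4 1)(2 5)(3 6)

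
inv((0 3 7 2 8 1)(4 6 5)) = (0 1 8 2 7 3)(4 5 6)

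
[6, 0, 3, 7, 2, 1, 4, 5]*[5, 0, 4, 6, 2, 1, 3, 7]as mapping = [0→3, 1→5, 2→6, 3→7, 4→4, 5→0, 6→2, 7→1]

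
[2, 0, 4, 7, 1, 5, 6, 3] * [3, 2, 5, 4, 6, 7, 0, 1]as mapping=[0→5, 1→3, 2→6, 3→1, 4→2, 5→7, 6→0, 7→4]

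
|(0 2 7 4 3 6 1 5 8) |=9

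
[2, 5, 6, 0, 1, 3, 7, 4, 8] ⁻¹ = [3, 4, 0, 5, 7, 1, 2, 6, 8] 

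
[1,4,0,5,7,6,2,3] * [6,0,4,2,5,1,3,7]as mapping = [0→0,1→5,2→6,3→1,4→7,5→3,6→4,7→2]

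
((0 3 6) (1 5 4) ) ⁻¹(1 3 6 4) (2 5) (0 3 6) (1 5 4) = (0 1 5 6) (2 4) 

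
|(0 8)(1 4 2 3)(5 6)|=4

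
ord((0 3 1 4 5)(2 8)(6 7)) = 10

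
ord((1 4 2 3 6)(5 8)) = 10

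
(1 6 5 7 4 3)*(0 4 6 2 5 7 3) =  (0 4)(1 2 5 3)(6 7)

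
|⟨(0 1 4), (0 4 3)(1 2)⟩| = 120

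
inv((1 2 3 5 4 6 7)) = (1 7 6 4 5 3 2)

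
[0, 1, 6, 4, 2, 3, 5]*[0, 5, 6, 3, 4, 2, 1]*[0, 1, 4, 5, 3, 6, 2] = [0, 6, 1, 3, 2, 5, 4]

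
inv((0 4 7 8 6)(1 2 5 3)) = (0 6 8 7 4)(1 3 5 2)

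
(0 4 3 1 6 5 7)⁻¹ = (0 7 5 6 1 3 4)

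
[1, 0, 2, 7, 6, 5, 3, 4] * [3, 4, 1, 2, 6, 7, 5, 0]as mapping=[0→4, 1→3, 2→1, 3→0, 4→5, 5→7, 6→2, 7→6]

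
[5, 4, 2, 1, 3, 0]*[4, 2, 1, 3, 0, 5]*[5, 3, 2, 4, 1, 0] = [0, 5, 3, 2, 4, 1]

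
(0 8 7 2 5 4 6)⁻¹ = (0 6 4 5 2 7 8)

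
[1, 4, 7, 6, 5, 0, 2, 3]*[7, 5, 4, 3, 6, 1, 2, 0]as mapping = [0→5, 1→6, 2→0, 3→2, 4→1, 5→7, 6→4, 7→3]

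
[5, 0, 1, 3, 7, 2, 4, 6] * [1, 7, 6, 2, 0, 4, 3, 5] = [4, 1, 7, 2, 5, 6, 0, 3]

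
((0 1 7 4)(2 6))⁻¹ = (0 4 7 1)(2 6)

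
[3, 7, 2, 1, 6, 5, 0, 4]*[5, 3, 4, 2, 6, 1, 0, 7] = [2, 7, 4, 3, 0, 1, 5, 6]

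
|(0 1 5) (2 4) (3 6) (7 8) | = 6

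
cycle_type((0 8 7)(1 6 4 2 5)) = 3.5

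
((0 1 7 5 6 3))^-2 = (0 6 7)(1 3 5)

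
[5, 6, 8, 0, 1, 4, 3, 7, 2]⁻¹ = [3, 4, 8, 6, 5, 0, 1, 7, 2]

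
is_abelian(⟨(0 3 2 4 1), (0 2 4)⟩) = no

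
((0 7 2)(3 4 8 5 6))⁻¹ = (0 2 7)(3 6 5 8 4)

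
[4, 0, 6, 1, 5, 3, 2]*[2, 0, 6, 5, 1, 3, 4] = [1, 2, 4, 0, 3, 5, 6]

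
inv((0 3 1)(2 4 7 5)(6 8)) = (0 1 3)(2 5 7 4)(6 8)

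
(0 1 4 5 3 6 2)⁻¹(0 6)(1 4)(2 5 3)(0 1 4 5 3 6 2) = (0 3 6)(1 2)(4 5)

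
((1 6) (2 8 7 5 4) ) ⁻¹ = (1 6) (2 4 5 7 8) 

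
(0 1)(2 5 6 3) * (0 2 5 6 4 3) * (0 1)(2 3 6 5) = (1 3 2 5 4 6)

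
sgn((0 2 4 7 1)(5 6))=-1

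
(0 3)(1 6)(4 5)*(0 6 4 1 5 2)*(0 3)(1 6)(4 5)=(1 5 6 4 2 3)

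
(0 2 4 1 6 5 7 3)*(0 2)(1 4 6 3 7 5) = (1 3 2 6)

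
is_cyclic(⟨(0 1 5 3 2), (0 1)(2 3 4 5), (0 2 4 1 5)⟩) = no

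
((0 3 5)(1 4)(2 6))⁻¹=(0 5 3)(1 4)(2 6)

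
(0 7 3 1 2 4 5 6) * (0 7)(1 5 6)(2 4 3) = (1 4 6 7 2 3 5)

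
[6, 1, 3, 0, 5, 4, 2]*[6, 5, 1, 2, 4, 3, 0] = [0, 5, 2, 6, 3, 4, 1]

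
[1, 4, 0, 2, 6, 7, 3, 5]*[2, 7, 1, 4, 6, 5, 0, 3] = [7, 6, 2, 1, 0, 3, 4, 5]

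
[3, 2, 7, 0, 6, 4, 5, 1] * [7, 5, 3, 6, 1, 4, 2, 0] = [6, 3, 0, 7, 2, 1, 4, 5]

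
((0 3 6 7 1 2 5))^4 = (0 1 3 2 6 5 7)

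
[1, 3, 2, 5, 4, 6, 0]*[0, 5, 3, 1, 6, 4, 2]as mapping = [0→5, 1→1, 2→3, 3→4, 4→6, 5→2, 6→0]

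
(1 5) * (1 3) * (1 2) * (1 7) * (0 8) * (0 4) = (0 8 4)(1 5 3 2 7)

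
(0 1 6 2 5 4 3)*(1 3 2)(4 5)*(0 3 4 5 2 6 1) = (0 4 6)(2 5)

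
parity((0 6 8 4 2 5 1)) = even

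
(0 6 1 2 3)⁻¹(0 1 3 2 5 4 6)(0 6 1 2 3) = (0 3 5 4 1 6 2)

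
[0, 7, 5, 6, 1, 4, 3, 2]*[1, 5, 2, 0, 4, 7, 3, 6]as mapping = [0→1, 1→6, 2→7, 3→3, 4→5, 5→4, 6→0, 7→2]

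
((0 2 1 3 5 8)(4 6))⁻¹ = (0 8 5 3 1 2)(4 6)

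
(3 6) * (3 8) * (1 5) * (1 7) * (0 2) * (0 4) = (0 2 4)(1 5 7)(3 6 8)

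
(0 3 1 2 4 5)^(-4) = (0 1 4)(2 5 3)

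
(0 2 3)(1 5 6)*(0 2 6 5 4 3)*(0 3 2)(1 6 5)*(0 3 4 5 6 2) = (0 6 2 4)(1 5)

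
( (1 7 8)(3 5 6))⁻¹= (1 8 7)(3 6 5)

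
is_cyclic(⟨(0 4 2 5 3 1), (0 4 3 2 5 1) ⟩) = no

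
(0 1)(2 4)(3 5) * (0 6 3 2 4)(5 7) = (0 1 6 3 7 5 2)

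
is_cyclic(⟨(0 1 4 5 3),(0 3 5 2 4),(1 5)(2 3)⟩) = no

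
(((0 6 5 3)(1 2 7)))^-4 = (1 7 2)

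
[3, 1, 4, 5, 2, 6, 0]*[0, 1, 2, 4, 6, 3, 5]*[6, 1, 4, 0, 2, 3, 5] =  [2, 1, 5, 0, 4, 3, 6]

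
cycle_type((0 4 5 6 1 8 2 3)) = 8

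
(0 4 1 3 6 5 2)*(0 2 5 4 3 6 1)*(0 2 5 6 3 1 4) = (0 1 3 4 2 5 6)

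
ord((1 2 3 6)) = 4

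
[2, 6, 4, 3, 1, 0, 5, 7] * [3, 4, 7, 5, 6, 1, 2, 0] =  [7, 2, 6, 5, 4, 3, 1, 0]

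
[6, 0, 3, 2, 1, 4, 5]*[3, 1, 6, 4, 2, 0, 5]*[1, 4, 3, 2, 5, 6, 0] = [6, 2, 5, 0, 4, 3, 1] 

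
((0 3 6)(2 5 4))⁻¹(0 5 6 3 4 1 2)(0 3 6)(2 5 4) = (0 6 2 1 5 3 4)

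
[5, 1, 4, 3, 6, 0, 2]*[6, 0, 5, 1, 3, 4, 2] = [4, 0, 3, 1, 2, 6, 5]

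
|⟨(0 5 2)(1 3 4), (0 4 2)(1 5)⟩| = 720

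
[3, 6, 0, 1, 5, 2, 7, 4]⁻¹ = [2, 3, 5, 0, 7, 4, 1, 6]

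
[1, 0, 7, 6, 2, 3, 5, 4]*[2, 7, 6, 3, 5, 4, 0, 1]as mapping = [0→7, 1→2, 2→1, 3→0, 4→6, 5→3, 6→4, 7→5]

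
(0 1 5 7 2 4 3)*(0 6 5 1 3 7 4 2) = (0 3 6 5 4 7)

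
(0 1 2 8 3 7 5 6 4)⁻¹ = (0 4 6 5 7 3 8 2 1)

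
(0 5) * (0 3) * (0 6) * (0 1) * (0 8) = (0 5 3 6 1 8)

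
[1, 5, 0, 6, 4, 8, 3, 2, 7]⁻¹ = [2, 0, 7, 6, 4, 1, 3, 8, 5]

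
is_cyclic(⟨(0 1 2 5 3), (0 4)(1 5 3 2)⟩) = no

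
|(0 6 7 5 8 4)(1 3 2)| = 6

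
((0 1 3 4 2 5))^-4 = (0 3 2)(1 4 5)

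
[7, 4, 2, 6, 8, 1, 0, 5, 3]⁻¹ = [6, 5, 2, 8, 1, 7, 3, 0, 4]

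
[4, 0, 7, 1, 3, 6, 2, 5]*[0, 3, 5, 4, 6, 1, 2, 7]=[6, 0, 7, 3, 4, 2, 5, 1]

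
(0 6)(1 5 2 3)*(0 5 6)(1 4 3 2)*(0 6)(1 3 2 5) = (0 6 1)(2 5 3 4)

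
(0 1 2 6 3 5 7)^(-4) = (0 6 7 2 5 1 3)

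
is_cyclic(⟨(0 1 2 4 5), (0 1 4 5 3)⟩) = no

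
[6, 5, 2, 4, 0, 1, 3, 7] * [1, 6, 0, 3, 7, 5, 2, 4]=[2, 5, 0, 7, 1, 6, 3, 4]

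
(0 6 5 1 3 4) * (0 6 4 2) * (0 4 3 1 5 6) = (0 3 2 4)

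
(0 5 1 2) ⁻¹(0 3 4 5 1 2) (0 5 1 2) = (0 5 3 4 1 2) 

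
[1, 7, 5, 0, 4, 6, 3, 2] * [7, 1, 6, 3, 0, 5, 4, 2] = [1, 2, 5, 7, 0, 4, 3, 6] 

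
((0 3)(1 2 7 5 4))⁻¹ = (0 3)(1 4 5 7 2)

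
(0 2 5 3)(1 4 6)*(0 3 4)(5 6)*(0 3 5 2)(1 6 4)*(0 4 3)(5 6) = (0 4 2 3 6 5 1)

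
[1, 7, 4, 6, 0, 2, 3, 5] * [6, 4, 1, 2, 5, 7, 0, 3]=[4, 3, 5, 0, 6, 1, 2, 7]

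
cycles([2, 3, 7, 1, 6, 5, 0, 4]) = (0 2 7 4 6)(1 3)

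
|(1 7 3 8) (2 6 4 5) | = 4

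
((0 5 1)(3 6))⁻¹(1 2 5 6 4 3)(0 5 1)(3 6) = (0 2 1 3 4 6)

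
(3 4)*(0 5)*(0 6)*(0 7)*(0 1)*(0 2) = (0 5 6 7 1 2)(3 4)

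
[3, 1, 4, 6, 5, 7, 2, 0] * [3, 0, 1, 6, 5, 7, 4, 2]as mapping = [0→6, 1→0, 2→5, 3→4, 4→7, 5→2, 6→1, 7→3]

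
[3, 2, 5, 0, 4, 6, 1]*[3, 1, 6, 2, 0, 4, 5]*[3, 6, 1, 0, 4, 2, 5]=[1, 5, 4, 0, 3, 2, 6]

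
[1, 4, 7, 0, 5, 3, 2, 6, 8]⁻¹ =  [3, 0, 6, 5, 1, 4, 7, 2, 8]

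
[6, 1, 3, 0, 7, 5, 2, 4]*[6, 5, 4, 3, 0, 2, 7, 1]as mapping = [0→7, 1→5, 2→3, 3→6, 4→1, 5→2, 6→4, 7→0]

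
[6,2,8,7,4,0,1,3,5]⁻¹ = [5,6,1,7,4,8,0,3,2]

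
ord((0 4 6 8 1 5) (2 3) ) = 6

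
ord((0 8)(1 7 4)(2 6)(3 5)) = 6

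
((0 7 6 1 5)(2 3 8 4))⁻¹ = (0 5 1 6 7)(2 4 8 3)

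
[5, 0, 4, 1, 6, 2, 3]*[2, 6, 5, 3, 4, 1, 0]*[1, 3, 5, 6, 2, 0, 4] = [3, 5, 2, 4, 1, 0, 6]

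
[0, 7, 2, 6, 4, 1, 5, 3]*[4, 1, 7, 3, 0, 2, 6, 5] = [4, 5, 7, 6, 0, 1, 2, 3]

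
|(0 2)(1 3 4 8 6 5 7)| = 14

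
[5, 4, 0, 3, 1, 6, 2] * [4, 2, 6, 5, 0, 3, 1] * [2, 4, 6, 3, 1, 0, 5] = [3, 2, 1, 0, 6, 4, 5]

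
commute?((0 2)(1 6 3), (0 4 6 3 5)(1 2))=no:(0 2)(1 6 3)*(0 4 6 3 5)(1 2)=(0 1 3 2 4 6 5), (0 4 6 3 5)(1 2)*(0 2)(1 6 3)=(0 4 3 5 2 6 1)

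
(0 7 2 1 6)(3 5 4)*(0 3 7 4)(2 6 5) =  (0 4 7 6 3 2 1 5)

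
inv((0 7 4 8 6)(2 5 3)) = (0 6 8 4 7)(2 3 5)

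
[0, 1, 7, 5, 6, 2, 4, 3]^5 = [0, 1, 7, 5, 6, 2, 4, 3]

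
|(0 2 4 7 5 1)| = 6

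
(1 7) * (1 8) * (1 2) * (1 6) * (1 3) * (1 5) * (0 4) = (0 4)(1 7 8 2 6 3 5)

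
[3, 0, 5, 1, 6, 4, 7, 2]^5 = [1, 3, 2, 0, 4, 5, 6, 7]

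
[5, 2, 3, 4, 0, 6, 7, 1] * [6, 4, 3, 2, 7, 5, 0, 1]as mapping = [0→5, 1→3, 2→2, 3→7, 4→6, 5→0, 6→1, 7→4]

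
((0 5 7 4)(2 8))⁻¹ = (0 4 7 5)(2 8)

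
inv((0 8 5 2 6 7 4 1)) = (0 1 4 7 6 2 5 8)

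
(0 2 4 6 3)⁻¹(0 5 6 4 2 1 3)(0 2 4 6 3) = (0 2 5 3 6 4 1)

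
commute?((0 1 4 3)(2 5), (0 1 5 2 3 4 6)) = no:(0 1 4 3)(2 5)*(0 1 5 2 3 4 6) = (0 5 3 1 6), (0 1 5 2 3 4 6)*(0 1 4 3)(2 5) = (0 4 6 1 2)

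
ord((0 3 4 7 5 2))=6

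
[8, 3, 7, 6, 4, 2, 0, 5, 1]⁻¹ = [6, 8, 5, 1, 4, 7, 3, 2, 0]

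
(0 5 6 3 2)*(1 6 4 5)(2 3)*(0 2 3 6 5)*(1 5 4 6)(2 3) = (0 5 6 2 3 1 4)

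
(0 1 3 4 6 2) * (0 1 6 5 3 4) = (0 6 2 1 4 5 3)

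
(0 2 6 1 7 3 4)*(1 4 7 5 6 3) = (0 2 3 7 1 5 6 4)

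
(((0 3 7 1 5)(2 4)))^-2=(0 1 3 5 7)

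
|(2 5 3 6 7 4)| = 6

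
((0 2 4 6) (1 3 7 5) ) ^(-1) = (0 6 4 2) (1 5 7 3) 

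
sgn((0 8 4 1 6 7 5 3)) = -1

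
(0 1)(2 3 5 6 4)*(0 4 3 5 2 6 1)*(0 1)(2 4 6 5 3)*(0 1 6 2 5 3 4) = (0 6 5 1 2 4 3)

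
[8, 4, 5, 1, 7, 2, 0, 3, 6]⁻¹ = [6, 3, 5, 7, 1, 2, 8, 4, 0]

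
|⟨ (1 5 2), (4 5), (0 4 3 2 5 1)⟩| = 720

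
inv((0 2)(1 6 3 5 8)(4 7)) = (0 2)(1 8 5 3 6)(4 7)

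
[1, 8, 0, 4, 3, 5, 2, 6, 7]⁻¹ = [2, 0, 6, 4, 3, 5, 7, 8, 1]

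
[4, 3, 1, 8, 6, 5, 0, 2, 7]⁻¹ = [6, 2, 7, 1, 0, 5, 4, 8, 3]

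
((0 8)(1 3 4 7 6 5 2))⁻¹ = (0 8)(1 2 5 6 7 4 3)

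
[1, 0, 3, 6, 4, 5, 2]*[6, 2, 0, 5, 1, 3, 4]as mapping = [0→2, 1→6, 2→5, 3→4, 4→1, 5→3, 6→0]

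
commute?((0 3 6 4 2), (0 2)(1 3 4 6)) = no:(0 3 6 4 2)*(0 2)(1 3 4 6) = (0 4)(1 3), (0 2)(1 3 4 6)*(0 3 6 4 2) = (1 6)(2 3)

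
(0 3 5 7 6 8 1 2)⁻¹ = (0 2 1 8 6 7 5 3)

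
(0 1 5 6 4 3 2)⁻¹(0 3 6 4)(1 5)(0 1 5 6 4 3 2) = (1 2 4 3)(5 6)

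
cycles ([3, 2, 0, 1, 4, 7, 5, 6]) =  (0 3 1 2)(5 7 6)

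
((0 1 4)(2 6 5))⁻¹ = (0 4 1)(2 5 6)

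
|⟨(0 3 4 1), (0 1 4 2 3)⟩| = 120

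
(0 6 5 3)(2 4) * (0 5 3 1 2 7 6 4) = (0 4 7 6 3 5 1 2)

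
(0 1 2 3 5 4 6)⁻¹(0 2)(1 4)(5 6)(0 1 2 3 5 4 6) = (0 4)(1 3)(2 6)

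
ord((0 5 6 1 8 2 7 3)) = 8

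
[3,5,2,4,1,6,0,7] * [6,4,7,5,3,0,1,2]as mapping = [0→5,1→0,2→7,3→3,4→4,5→1,6→6,7→2]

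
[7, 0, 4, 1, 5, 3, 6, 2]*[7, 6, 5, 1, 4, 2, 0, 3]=[3, 7, 4, 6, 2, 1, 0, 5]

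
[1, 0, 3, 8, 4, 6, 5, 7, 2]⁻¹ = [1, 0, 8, 2, 4, 6, 5, 7, 3]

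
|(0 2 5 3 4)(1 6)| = 10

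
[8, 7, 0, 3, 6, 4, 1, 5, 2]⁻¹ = [2, 6, 8, 3, 5, 7, 4, 1, 0]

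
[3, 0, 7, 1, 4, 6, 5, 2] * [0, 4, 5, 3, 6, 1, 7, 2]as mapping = [0→3, 1→0, 2→2, 3→4, 4→6, 5→7, 6→1, 7→5]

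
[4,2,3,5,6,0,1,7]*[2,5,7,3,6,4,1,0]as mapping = [0→6,1→7,2→3,3→4,4→1,5→2,6→5,7→0]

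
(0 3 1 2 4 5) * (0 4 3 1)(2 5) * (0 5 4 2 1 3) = (0 3 5 2)(1 4)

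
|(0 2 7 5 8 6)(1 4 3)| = 6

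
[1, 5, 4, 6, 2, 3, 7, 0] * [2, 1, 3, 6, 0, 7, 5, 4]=[1, 7, 0, 5, 3, 6, 4, 2]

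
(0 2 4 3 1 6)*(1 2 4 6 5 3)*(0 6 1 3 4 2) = (0 2 1 5 4 3)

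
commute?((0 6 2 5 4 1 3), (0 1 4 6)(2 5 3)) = no:(0 6 2 5 4 1 3)*(0 1 4 6)(2 5 3) = (1 2 3)(5 6), (0 1 4 6)(2 5 3)*(0 6 2 5 4 1 3) = (0 3 5)(2 4)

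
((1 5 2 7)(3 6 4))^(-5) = (1 7 2 5)(3 6 4)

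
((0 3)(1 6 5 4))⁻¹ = (0 3)(1 4 5 6)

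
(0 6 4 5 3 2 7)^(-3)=(0 3 6 2 4 7 5)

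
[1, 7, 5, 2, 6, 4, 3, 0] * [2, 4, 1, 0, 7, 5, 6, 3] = [4, 3, 5, 1, 6, 7, 0, 2]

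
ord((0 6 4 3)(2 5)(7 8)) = 4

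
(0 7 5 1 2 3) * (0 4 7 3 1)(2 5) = (0 3 4 7 2 1 5)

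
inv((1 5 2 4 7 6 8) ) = (1 8 6 7 4 2 5) 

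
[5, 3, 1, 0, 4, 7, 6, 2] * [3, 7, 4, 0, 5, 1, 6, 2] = [1, 0, 7, 3, 5, 2, 6, 4]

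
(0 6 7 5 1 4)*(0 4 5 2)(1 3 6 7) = (0 7 2)(1 5 3 6)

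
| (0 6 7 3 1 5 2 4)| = 8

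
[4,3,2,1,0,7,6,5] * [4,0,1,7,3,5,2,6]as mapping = [0→3,1→7,2→1,3→0,4→4,5→6,6→2,7→5]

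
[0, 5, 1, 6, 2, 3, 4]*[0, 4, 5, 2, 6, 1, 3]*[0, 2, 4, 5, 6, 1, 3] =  [0, 2, 6, 5, 1, 4, 3]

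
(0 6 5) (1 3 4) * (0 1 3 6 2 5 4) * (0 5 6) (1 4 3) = (0 2 6 3 5 4 1) 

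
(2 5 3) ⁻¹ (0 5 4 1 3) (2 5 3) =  (0 3 4 1 2) 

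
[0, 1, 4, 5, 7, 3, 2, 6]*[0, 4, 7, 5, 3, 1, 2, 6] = [0, 4, 3, 1, 6, 5, 7, 2]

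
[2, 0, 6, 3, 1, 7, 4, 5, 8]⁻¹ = [1, 4, 0, 3, 6, 7, 2, 5, 8]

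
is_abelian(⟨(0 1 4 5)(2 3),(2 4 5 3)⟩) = no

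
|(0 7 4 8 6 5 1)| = 7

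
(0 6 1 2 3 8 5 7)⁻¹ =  (0 7 5 8 3 2 1 6)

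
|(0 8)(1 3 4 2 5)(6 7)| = 10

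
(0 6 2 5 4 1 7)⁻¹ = (0 7 1 4 5 2 6)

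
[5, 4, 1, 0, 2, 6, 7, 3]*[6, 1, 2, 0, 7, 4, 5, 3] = [4, 7, 1, 6, 2, 5, 3, 0]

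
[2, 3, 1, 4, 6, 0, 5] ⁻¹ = [5, 2, 0, 1, 3, 6, 4] 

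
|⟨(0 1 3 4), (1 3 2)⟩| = 120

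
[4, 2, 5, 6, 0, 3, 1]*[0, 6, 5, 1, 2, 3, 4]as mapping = [0→2, 1→5, 2→3, 3→4, 4→0, 5→1, 6→6]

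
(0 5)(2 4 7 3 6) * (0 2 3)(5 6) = (0 6 3 5 2 4 7)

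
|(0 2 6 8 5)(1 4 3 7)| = 20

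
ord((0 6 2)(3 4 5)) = 3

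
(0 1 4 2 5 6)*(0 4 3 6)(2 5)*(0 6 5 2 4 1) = (1 3 5 6)(2 4)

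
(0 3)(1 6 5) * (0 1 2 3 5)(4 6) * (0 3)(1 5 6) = (0 6 3 5 2)(1 4)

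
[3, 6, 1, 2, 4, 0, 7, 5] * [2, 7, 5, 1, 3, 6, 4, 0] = [1, 4, 7, 5, 3, 2, 0, 6]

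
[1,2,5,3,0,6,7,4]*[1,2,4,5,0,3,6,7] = [2,4,3,5,1,6,7,0]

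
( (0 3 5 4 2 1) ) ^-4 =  (0 5 2) (1 3 4) 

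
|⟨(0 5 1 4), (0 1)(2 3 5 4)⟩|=720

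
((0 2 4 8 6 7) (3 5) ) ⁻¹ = (0 7 6 8 4 2) (3 5) 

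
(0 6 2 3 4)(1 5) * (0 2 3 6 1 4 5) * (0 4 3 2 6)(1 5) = (0 5 3 1 4 6 2)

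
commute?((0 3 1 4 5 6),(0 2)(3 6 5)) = no:(0 3 1 4 5 6)*(0 2)(3 6 5) = (0 6 2)(1 4 3),(0 2)(3 6 5)*(0 3 1 4 5 6) = (0 2 3)(1 4 5)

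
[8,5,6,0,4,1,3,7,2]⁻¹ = [3,5,8,6,4,1,2,7,0]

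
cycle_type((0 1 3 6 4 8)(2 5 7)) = 3.6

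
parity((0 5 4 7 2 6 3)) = even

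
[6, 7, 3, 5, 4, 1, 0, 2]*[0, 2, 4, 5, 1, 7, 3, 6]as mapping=[0→3, 1→6, 2→5, 3→7, 4→1, 5→2, 6→0, 7→4]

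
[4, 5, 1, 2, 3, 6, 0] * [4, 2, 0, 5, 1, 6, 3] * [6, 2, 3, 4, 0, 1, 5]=[2, 5, 3, 6, 1, 4, 0]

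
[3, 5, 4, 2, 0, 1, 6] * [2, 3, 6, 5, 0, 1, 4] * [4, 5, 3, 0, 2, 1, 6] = [1, 5, 4, 6, 3, 0, 2]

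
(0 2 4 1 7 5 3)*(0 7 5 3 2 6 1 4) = (0 6 1 5 2)(3 7)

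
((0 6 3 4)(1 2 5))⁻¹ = (0 4 3 6)(1 5 2)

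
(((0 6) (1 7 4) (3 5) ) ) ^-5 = (0 6) (1 7 4) (3 5) 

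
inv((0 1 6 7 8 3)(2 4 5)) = (0 3 8 7 6 1)(2 5 4)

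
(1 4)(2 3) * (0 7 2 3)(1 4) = (0 7 2)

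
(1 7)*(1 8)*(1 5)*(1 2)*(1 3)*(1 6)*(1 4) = (1 7 8 5 2 3 6 4)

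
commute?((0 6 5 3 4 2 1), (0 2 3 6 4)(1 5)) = no:(0 6 5 3 4 2 1) * (0 2 3 6 4)(1 5) = (0 4 3)(1 2 5 6), (0 2 3 6 4)(1 5) * (0 6 5 3 4 2 1) = (0 1 3 5)(2 4 6)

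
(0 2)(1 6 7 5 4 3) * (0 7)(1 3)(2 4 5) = (0 4 1 6)(2 7)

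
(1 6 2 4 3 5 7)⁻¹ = (1 7 5 3 4 2 6)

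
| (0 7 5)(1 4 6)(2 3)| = 6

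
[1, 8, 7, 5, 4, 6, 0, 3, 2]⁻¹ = [6, 0, 8, 7, 4, 3, 5, 2, 1]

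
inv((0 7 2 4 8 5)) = (0 5 8 4 2 7)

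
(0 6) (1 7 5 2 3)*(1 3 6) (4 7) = (0 1 4 7 5 2 6) 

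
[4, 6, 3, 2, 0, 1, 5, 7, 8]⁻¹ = [4, 5, 3, 2, 0, 6, 1, 7, 8]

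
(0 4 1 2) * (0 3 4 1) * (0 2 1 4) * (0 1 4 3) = (0 3 1 4 2)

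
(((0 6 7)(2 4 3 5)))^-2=(0 6 7)(2 3)(4 5)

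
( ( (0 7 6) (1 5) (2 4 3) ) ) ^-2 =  (0 7 6) (2 4 3) 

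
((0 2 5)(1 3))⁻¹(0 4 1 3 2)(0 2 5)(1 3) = (1 5 2 4 3)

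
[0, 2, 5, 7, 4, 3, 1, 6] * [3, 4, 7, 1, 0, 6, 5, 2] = [3, 7, 6, 2, 0, 1, 4, 5]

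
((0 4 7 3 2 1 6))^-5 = (0 7 2 6 4 3 1)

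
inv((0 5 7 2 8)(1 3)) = (0 8 2 7 5)(1 3)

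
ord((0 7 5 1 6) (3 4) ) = 10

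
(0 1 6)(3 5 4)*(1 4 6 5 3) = (0 4 1 5 6)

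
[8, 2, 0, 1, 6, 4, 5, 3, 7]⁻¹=[2, 3, 1, 7, 5, 6, 4, 8, 0]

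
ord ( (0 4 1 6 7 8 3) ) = 7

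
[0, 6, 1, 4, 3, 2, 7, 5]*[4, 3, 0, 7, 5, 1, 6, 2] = [4, 6, 3, 5, 7, 0, 2, 1]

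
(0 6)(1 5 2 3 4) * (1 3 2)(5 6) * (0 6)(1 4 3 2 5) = (0 1)(2 5 4)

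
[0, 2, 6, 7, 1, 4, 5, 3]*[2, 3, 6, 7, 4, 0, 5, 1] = [2, 6, 5, 1, 3, 4, 0, 7]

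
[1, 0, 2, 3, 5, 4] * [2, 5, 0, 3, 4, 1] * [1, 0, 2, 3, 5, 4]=[4, 2, 1, 3, 0, 5]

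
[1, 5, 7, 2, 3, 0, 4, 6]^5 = [5, 0, 2, 3, 4, 1, 6, 7]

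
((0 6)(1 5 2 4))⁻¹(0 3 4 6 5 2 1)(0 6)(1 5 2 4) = (0 2 4 5 6 3 1)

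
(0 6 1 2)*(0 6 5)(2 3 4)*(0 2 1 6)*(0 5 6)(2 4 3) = (0 6)(1 2 5 4)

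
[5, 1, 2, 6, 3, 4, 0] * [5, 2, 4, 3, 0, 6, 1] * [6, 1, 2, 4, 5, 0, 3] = [3, 2, 5, 1, 4, 6, 0]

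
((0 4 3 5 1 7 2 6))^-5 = (0 5 2 4 1 6 3 7)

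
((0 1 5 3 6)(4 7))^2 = (0 5 6 1 3)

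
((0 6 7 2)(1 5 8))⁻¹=(0 2 7 6)(1 8 5)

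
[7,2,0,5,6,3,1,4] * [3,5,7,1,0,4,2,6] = [6,7,3,4,2,1,5,0]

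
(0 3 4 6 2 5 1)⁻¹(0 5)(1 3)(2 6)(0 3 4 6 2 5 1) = (0 4)(1 3)(2 5)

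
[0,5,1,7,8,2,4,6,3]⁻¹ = [0,2,5,8,6,1,7,3,4]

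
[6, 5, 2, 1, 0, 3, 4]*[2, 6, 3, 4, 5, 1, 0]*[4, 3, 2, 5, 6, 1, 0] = [4, 3, 5, 0, 2, 6, 1]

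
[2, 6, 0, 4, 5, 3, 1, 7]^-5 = [2, 6, 0, 4, 5, 3, 1, 7]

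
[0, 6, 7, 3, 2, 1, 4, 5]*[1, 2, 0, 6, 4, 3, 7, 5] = [1, 7, 5, 6, 0, 2, 4, 3]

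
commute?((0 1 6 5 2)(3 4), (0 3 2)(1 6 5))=no:(0 1 6 5 2)(3 4)*(0 3 2)(1 6 5)=(0 6 1 5)(2 3 4), (0 3 2)(1 6 5)*(0 1 6 5 2)(3 4)=(0 4 3)(1 5 6 2)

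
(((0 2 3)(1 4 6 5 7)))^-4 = (0 3 2)(1 4 6 5 7)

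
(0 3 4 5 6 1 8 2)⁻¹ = (0 2 8 1 6 5 4 3)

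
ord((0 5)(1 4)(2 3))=2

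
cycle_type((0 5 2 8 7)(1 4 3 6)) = 4.5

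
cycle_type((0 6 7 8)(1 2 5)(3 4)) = 2.3.4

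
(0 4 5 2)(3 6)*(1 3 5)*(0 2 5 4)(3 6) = (1 6 4)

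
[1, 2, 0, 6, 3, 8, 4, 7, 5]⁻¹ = [2, 0, 1, 4, 6, 8, 3, 7, 5]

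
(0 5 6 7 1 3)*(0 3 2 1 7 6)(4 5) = (0 4 5)(1 2)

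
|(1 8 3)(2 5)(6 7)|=6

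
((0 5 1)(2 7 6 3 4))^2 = (0 1 5)(2 6 4 7 3)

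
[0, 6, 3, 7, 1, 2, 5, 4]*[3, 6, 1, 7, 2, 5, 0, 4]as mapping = [0→3, 1→0, 2→7, 3→4, 4→6, 5→1, 6→5, 7→2]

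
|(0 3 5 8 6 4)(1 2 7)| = 6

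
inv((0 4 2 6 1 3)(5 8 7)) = (0 3 1 6 2 4)(5 7 8)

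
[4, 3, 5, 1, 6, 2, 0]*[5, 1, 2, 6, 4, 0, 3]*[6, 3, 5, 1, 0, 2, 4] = [0, 4, 6, 3, 1, 5, 2]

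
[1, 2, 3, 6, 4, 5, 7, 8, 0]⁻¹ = [8, 0, 1, 2, 4, 5, 3, 6, 7]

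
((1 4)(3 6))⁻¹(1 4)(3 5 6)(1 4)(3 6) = (1 4)(3 6 5)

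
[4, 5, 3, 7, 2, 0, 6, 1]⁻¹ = [5, 7, 4, 2, 0, 1, 6, 3]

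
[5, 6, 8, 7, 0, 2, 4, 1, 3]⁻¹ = [4, 7, 5, 8, 6, 0, 1, 3, 2]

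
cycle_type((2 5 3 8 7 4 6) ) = 7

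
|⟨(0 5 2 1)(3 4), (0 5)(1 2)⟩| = 8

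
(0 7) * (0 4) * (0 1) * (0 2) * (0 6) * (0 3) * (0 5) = (0 7 4 1 2 6 3 5)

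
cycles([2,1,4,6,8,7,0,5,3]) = (0 2 4 8 3 6)(5 7)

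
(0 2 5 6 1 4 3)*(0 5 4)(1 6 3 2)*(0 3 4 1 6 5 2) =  (0 6 5 4)(1 3 2)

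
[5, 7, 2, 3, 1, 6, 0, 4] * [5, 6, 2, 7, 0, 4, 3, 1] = [4, 1, 2, 7, 6, 3, 5, 0]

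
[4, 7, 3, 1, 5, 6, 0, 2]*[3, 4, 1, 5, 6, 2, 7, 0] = [6, 0, 5, 4, 2, 7, 3, 1]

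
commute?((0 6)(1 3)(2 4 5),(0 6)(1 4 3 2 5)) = no:(0 6)(1 3)(2 4 5)*(0 6)(1 4 3 2 5) = (1 2 3 4),(0 6)(1 4 3 2 5)*(0 6)(1 3)(2 4 5) = (1 5 3 4)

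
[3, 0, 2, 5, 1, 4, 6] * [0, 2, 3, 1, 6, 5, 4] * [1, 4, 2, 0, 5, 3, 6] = [4, 1, 0, 3, 2, 6, 5]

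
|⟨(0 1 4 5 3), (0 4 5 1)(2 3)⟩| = 360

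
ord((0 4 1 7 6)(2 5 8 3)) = 20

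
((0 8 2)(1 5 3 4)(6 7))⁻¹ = (0 2 8)(1 4 3 5)(6 7)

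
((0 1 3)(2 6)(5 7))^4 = (0 1 3)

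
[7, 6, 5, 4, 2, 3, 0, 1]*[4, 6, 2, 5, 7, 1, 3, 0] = [0, 3, 1, 7, 2, 5, 4, 6]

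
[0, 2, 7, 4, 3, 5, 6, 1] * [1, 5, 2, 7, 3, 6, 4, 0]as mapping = [0→1, 1→2, 2→0, 3→3, 4→7, 5→6, 6→4, 7→5]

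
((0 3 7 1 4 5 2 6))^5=(0 5 7 6 4 3 2 1)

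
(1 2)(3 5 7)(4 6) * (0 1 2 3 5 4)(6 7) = (0 1 3 4 7 5 6)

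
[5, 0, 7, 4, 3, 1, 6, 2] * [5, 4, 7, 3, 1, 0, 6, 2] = [0, 5, 2, 1, 3, 4, 6, 7]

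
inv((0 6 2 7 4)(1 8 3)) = (0 4 7 2 6)(1 3 8)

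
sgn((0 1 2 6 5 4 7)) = 1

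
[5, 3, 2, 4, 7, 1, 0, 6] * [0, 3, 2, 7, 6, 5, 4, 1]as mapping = [0→5, 1→7, 2→2, 3→6, 4→1, 5→3, 6→0, 7→4]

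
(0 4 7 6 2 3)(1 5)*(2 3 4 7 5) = (0 7 6 3)(1 2 4 5)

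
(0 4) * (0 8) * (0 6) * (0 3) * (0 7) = (0 4 8 6 3 7)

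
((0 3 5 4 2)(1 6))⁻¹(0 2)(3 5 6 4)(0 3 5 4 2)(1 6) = (0 3)(1 2 5 4)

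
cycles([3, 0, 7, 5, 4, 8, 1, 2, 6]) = (0 3 5 8 6 1)(2 7)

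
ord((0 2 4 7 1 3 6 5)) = 8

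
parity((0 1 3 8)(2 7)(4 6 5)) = even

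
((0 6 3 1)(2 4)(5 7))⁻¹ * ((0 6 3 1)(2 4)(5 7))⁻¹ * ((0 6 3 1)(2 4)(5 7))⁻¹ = (0 6 3 1)(2 4)(5 7)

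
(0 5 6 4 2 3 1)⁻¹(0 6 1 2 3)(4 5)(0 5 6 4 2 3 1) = (0 3 1 5 4)(2 6)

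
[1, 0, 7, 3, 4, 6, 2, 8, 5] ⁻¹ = [1, 0, 6, 3, 4, 8, 5, 2, 7] 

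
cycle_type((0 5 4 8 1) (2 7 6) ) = 3.5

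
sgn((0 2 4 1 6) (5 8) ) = -1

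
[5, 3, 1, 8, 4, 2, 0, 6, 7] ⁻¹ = [6, 2, 5, 1, 4, 0, 7, 8, 3] 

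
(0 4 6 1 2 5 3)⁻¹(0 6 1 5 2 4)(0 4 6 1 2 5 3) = (1 2 3 5 6 4)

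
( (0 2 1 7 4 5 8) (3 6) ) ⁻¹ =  (0 8 5 4 7 1 2) (3 6) 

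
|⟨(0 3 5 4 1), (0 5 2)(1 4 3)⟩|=60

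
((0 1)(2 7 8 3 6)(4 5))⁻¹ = (0 1)(2 6 3 8 7)(4 5)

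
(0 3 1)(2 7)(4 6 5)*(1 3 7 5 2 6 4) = (0 7 6 2 5 1)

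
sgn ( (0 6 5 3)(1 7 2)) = -1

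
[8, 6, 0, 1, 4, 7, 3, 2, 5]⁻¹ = [2, 3, 7, 6, 4, 8, 1, 5, 0]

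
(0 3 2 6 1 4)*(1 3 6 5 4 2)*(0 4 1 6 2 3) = (0 2 5 1 3 6)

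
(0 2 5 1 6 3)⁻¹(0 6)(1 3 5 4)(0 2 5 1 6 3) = (0 1 4 6)(2 3)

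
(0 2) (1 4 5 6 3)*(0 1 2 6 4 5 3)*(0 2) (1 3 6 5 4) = (0 5 1 4 6 2 3) 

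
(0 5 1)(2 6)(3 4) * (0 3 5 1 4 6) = (0 1 3 6 2)(4 5)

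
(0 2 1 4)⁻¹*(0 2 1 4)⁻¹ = (0 1)(2 4)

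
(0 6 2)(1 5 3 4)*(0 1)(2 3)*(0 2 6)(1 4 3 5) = (2 4)(5 6)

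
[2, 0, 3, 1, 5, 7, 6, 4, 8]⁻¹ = [1, 3, 0, 2, 7, 4, 6, 5, 8]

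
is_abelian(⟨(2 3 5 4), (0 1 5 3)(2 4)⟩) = no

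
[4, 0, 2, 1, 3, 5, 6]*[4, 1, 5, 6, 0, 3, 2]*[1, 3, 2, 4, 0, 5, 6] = [1, 0, 5, 3, 6, 4, 2]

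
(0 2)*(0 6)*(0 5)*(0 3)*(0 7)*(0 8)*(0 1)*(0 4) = (0 2 6 5 3 7 8 1 4)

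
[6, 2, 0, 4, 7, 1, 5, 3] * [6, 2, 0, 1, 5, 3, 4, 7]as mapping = [0→4, 1→0, 2→6, 3→5, 4→7, 5→2, 6→3, 7→1]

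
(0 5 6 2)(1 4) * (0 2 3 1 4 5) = (1 5 6 3)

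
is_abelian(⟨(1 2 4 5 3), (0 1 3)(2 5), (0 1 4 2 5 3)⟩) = no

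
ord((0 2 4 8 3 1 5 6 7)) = 9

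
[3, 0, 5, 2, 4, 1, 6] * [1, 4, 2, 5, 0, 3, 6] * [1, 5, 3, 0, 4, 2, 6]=[2, 5, 0, 3, 1, 4, 6]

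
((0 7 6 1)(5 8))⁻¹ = (0 1 6 7)(5 8)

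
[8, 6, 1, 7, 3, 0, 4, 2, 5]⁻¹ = [5, 2, 7, 4, 6, 8, 1, 3, 0]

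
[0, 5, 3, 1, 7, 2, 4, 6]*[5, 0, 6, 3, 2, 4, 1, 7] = [5, 4, 3, 0, 7, 6, 2, 1]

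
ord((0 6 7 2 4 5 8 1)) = 8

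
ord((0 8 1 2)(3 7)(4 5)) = 4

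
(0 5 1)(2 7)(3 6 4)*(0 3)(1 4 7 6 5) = (0 1 3 5 4)(2 6 7)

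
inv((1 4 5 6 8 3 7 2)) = (1 2 7 3 8 6 5 4)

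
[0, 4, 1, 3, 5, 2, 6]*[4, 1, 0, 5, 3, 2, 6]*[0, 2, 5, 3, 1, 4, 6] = [1, 3, 2, 4, 5, 0, 6]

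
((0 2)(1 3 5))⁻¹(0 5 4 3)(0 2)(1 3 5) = (1 4 5 2)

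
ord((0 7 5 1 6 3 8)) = 7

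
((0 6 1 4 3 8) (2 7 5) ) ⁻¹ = (0 8 3 4 1 6) (2 5 7) 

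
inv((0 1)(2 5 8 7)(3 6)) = (0 1)(2 7 8 5)(3 6)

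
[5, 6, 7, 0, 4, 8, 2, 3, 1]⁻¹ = [3, 8, 6, 7, 4, 0, 1, 2, 5]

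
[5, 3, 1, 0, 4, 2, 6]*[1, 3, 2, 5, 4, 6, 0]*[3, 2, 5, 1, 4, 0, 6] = [6, 0, 1, 2, 4, 5, 3]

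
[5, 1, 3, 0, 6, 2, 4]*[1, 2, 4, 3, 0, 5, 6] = [5, 2, 3, 1, 6, 4, 0]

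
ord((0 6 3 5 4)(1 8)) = 10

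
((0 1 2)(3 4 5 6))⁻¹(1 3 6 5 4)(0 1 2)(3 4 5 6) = (2 4 3 6 5)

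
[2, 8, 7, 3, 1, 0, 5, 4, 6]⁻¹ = [5, 4, 0, 3, 7, 6, 8, 2, 1]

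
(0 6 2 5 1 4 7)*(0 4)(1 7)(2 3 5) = (0 6 3 5 7 4 1)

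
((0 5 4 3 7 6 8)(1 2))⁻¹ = (0 8 6 7 3 4 5)(1 2)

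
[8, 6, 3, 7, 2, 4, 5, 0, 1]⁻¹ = [7, 8, 4, 2, 5, 6, 1, 3, 0]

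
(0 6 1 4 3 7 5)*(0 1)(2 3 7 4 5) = (0 6)(1 5)(2 3 4 7)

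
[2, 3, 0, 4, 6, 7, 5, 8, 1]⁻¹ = [2, 8, 0, 1, 3, 6, 4, 5, 7]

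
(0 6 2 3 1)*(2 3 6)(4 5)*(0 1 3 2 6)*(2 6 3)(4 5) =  (0 3 2)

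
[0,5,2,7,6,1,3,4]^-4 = [0,1,2,3,4,5,6,7]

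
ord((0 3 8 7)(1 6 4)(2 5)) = 12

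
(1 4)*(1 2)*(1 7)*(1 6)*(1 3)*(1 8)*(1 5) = (1 4 2 7 6 3 8 5)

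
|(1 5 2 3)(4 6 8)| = 12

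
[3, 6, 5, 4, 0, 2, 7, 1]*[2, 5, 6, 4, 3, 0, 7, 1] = [4, 7, 0, 3, 2, 6, 1, 5]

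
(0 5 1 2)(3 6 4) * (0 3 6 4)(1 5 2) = (0 2 3 4 6)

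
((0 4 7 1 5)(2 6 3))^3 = (0 1 4 5 7)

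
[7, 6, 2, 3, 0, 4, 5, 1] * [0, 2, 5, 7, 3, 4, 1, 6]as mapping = [0→6, 1→1, 2→5, 3→7, 4→0, 5→3, 6→4, 7→2]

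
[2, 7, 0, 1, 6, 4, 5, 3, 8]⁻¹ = [2, 3, 0, 7, 5, 6, 4, 1, 8]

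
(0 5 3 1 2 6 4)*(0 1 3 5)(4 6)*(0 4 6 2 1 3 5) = (0 4 3 5)(2 6)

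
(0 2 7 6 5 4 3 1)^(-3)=(0 4 7 1 5 2 3 6)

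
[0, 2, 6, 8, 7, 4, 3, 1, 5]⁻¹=[0, 7, 1, 6, 5, 8, 2, 4, 3]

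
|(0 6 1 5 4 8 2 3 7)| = 9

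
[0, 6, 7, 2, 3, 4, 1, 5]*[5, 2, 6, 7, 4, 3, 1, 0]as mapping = [0→5, 1→1, 2→0, 3→6, 4→7, 5→4, 6→2, 7→3]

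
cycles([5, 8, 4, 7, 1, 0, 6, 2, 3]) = (0 5)(1 8 3 7 2 4)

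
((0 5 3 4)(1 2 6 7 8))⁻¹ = (0 4 3 5)(1 8 7 6 2)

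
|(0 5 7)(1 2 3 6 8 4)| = 6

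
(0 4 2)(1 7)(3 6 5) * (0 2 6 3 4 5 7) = (0 5 4 6 7 1)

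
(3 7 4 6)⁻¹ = (3 6 4 7)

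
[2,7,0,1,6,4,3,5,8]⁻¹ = [2,3,0,6,5,7,4,1,8]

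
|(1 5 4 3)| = 4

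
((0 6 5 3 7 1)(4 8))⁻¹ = (0 1 7 3 5 6)(4 8)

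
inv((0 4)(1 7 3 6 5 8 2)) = (0 4)(1 2 8 5 6 3 7)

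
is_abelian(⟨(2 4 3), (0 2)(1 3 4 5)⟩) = no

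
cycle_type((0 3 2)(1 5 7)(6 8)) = 2.3^2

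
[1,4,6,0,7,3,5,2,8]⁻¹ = [3,0,7,5,1,6,2,4,8]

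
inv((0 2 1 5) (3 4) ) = (0 5 1 2) (3 4) 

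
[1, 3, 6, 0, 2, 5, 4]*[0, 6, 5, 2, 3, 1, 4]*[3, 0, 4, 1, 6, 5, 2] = [2, 4, 6, 3, 5, 0, 1]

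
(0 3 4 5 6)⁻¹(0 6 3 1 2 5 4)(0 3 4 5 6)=(0 4 1 2 6 5 3)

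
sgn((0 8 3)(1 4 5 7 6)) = 1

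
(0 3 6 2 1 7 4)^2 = (0 6 1 4 3 2 7)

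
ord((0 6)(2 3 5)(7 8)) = 6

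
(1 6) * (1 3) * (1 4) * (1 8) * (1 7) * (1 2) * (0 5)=(0 5)(1 6 3 4 8 7 2)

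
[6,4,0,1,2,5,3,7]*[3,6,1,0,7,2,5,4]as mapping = [0→5,1→7,2→3,3→6,4→1,5→2,6→0,7→4]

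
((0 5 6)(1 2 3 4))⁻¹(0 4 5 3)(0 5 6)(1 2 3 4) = (1 6 4 5)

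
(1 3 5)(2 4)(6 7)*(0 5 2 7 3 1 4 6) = (0 5 4 7)(2 6 3)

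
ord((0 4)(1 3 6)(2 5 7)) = 6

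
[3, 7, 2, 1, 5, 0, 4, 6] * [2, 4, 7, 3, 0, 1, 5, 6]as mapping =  [0→3, 1→6, 2→7, 3→4, 4→1, 5→2, 6→0, 7→5]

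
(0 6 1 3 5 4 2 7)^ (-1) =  (0 7 2 4 5 3 1 6)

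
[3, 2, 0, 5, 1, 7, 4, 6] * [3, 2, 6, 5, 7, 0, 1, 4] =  [5, 6, 3, 0, 2, 4, 7, 1]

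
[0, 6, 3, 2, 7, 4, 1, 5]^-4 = [0, 1, 2, 3, 5, 7, 6, 4]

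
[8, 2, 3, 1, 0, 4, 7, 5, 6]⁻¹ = [4, 3, 1, 2, 5, 7, 8, 6, 0]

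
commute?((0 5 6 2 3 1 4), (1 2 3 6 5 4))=no:(0 5 6 2 3 1 4)*(1 2 3 6 5 4)=(0 4)(2 6 3), (1 2 3 6 5 4)*(0 5 6 2 3 1 4)=(0 5)(1 3 2)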